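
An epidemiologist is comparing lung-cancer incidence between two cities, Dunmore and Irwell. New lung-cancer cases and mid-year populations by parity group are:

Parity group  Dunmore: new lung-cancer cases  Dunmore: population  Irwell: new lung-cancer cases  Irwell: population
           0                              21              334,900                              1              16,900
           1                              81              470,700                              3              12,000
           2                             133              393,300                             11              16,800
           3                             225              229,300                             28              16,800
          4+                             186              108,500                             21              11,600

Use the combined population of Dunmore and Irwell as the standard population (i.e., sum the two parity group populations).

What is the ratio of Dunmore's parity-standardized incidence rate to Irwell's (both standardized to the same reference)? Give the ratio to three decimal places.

Parity-specific rates per 100,000 for Dunmore: 6.27, 17.21, 33.82, 98.12, 171.43.
For Irwell: 5.92, 25.00, 65.48, 166.67, 181.03.
Combined standard total = 1,610,800; weights = 0.2184, 0.2997, 0.2546, 0.1528, 0.0746.
Dunmore: 0.2184×6.27 + 0.2997×17.21 + 0.2546×33.82 + 0.1528×98.12 + 0.0746×171.43 = 42.9089 per 100,000.
Irwell: 0.2184×5.92 + 0.2997×25.00 + 0.2546×65.48 + 0.1528×166.67 + 0.0746×181.03 = 64.4151 per 100,000.
Ratio = 42.9089 ÷ 64.4151 = 0.66613.

0.666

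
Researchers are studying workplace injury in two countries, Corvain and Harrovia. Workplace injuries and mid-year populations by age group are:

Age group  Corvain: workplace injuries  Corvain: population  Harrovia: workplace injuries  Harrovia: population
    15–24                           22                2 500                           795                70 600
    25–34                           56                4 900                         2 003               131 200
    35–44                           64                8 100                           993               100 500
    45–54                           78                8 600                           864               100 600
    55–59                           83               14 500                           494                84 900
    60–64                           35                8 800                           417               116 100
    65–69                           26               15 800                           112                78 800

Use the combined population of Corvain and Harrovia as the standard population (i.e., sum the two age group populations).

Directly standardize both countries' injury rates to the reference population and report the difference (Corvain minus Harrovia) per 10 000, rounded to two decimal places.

Age-specific rates per 10 000 for Corvain: 88.00, 114.29, 79.01, 90.70, 57.24, 39.77, 16.46.
For Harrovia: 112.61, 152.67, 98.81, 85.88, 58.19, 35.92, 14.21.
Combined standard total = 745 900; weights = 0.0980, 0.1825, 0.1456, 0.1464, 0.1333, 0.1674, 0.1268.
Corvain: 0.0980×88.00 + 0.1825×114.29 + 0.1456×79.01 + 0.1464×90.70 + 0.1333×57.24 + 0.1674×39.77 + 0.1268×16.46 = 70.6343 per 10 000.
Harrovia: 0.0980×112.61 + 0.1825×152.67 + 0.1456×98.81 + 0.1464×85.88 + 0.1333×58.19 + 0.1674×35.92 + 0.1268×14.21 = 81.4223 per 10 000.
Difference = 70.6343 − 81.4223 = -10.7880.

-10.79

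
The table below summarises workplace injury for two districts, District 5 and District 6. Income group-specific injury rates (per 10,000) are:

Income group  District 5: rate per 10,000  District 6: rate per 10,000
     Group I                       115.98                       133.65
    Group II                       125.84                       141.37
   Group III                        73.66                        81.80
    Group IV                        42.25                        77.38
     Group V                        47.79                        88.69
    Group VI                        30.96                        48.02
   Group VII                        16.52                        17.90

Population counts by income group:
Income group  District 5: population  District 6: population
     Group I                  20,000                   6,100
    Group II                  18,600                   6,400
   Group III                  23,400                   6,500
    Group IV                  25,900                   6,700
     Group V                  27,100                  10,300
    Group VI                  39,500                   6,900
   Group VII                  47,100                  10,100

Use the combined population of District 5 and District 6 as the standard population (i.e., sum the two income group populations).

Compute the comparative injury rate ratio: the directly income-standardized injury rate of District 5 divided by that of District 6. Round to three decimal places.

Combined standard total = 254,600; weights = 0.1025, 0.0982, 0.1174, 0.1280, 0.1469, 0.1822, 0.2247.
District 5: 0.1025×115.98 + 0.0982×125.84 + 0.1174×73.66 + 0.1280×42.25 + 0.1469×47.79 + 0.1822×30.96 + 0.2247×16.52 = 54.6807 per 10,000.
District 6: 0.1025×133.65 + 0.0982×141.37 + 0.1174×81.80 + 0.1280×77.38 + 0.1469×88.69 + 0.1822×48.02 + 0.2247×17.90 = 72.8984 per 10,000.
Ratio = 54.6807 ÷ 72.8984 = 0.75009.

0.750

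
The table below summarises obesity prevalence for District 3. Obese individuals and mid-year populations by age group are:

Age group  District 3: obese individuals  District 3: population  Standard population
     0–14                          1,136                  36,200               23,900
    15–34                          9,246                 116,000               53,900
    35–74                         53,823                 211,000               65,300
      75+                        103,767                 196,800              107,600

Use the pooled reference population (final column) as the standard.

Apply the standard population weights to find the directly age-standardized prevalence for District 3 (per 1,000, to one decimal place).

Age-specific rates per 1,000 for District 3: 31.381, 79.707, 255.085, 527.271.
Standard total = 250,700; weights = 0.0953, 0.2150, 0.2605, 0.4292.
Standardized rate: 0.0953×31.381 + 0.2150×79.707 + 0.2605×255.085 + 0.4292×527.271 = 312.8747 per 1,000.

312.9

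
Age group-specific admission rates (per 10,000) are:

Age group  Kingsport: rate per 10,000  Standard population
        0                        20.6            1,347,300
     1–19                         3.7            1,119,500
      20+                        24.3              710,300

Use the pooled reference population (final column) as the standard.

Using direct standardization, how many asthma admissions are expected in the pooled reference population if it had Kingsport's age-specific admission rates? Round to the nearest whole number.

4916

Expected asthma admissions = Σ (standard pop × age-specific rate ÷ 10,000)
= 1,347,300×20.6/10,000 + 1,119,500×3.7/10,000 + 710,300×24.3/10,000
= 2775.44 + 414.21 + 1726.03 = 4915.68.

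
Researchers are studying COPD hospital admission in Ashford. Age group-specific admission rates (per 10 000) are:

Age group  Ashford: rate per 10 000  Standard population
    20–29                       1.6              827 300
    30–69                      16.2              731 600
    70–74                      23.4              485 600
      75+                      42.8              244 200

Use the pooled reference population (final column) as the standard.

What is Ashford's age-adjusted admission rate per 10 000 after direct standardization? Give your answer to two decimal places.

Standard total = 2 288 700; weights = 0.3615, 0.3197, 0.2122, 0.1067.
Standardized rate: 0.3615×1.6 + 0.3197×16.2 + 0.2122×23.4 + 0.1067×42.8 = 15.2883 per 10 000.

15.29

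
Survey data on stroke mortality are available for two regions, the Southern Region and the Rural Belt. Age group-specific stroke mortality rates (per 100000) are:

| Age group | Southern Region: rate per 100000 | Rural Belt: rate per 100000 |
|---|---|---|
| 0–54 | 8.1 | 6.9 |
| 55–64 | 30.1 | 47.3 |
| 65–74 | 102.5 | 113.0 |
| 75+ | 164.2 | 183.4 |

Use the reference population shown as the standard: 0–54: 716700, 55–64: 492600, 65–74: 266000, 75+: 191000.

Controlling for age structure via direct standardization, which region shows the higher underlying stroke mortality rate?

Rural Belt

Standard total = 1666300; weights = 0.4301, 0.2956, 0.1596, 0.1146.
The Southern Region: 0.4301×8.1 + 0.2956×30.1 + 0.1596×102.5 + 0.1146×164.2 = 47.5663 per 100000.
The Rural Belt: 0.4301×6.9 + 0.2956×47.3 + 0.1596×113.0 + 0.1146×183.4 = 56.0119 per 100000.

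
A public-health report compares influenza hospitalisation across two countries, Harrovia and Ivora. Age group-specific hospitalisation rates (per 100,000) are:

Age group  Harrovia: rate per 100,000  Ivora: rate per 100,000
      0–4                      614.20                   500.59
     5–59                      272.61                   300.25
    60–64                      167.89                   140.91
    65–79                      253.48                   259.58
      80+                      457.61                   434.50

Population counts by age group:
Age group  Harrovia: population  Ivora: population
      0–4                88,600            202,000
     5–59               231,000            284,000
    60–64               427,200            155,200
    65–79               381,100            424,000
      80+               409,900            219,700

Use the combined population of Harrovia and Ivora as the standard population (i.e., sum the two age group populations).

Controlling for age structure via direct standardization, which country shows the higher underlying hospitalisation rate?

Combined standard total = 2,822,700; weights = 0.1030, 0.1824, 0.2063, 0.2852, 0.2230.
Harrovia: 0.1030×614.20 + 0.1824×272.61 + 0.2063×167.89 + 0.2852×253.48 + 0.2230×457.61 = 321.9782 per 100,000.
Ivora: 0.1030×500.59 + 0.1824×300.25 + 0.2063×140.91 + 0.2852×259.58 + 0.2230×434.50 = 306.3433 per 100,000.
The crude rates (307.77 vs 322.03) would put Ivora higher, but that reflects its age composition; once standardized to a common age structure, Harrovia has the higher underlying rate.

Harrovia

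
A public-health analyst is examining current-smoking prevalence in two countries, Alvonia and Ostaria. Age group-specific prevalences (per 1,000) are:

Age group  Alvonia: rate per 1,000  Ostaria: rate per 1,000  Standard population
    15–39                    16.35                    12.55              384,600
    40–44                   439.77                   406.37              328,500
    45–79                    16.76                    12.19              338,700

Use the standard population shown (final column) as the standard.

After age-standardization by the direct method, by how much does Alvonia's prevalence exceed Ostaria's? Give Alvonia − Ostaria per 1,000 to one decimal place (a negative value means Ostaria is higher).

Standard total = 1,051,800; weights = 0.3657, 0.3123, 0.3220.
Alvonia: 0.3657×16.35 + 0.3123×439.77 + 0.3220×16.76 = 148.7253 per 1,000.
Ostaria: 0.3657×12.55 + 0.3123×406.37 + 0.3220×12.19 = 135.4326 per 1,000.
Difference = 148.7253 − 135.4326 = 13.2927.

13.3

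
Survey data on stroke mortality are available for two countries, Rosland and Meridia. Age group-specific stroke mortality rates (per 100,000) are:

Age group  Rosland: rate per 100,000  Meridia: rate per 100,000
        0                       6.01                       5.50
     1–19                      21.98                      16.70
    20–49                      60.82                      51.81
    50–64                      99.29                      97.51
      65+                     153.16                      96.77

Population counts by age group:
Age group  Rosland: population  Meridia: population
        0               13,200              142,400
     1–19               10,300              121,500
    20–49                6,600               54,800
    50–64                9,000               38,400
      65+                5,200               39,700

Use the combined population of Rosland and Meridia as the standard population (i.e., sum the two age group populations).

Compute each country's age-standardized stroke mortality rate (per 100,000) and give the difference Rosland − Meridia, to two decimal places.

8.94

Combined standard total = 441,100; weights = 0.3528, 0.2988, 0.1392, 0.1075, 0.1018.
Rosland: 0.3528×6.01 + 0.2988×21.98 + 0.1392×60.82 + 0.1075×99.29 + 0.1018×153.16 = 43.4135 per 100,000.
Meridia: 0.3528×5.50 + 0.2988×16.70 + 0.1392×51.81 + 0.1075×97.51 + 0.1018×96.77 = 34.4705 per 100,000.
Difference = 43.4135 − 34.4705 = 8.9430.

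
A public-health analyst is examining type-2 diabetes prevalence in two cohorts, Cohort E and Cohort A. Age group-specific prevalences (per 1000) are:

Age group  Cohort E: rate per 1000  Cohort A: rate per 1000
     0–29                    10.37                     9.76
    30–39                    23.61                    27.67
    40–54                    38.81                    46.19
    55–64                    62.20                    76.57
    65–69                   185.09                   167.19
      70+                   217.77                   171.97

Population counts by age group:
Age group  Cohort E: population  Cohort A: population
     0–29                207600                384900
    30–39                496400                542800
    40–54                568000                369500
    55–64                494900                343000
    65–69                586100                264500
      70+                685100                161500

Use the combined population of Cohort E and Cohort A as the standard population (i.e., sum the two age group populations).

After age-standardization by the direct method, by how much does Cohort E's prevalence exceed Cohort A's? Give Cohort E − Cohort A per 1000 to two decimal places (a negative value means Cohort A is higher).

Combined standard total = 5104300; weights = 0.1161, 0.2036, 0.1837, 0.1642, 0.1666, 0.1659.
Cohort E: 0.1161×10.37 + 0.2036×23.61 + 0.1837×38.81 + 0.1642×62.20 + 0.1666×185.09 + 0.1659×217.77 = 90.3127 per 1000.
Cohort A: 0.1161×9.76 + 0.2036×27.67 + 0.1837×46.19 + 0.1642×76.57 + 0.1666×167.19 + 0.1659×171.97 = 84.2036 per 1000.
Difference = 90.3127 − 84.2036 = 6.1091.

6.11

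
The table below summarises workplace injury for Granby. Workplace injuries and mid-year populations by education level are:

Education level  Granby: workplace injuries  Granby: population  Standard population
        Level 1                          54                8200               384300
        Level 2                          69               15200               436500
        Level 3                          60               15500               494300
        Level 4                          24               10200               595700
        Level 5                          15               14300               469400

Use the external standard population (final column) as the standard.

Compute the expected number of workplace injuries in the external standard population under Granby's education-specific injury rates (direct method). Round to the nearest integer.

Education-specific rates per 10000 for Granby: 65.85, 45.39, 38.71, 23.53, 10.49.
Expected workplace injuries = Σ (standard pop × education-specific rate ÷ 10000)
= 384300×65.85/10000 + 436500×45.39/10000 + 494300×38.71/10000 + 595700×23.53/10000 + 469400×10.49/10000
= 2530.76 + 1981.48 + 1913.42 + 1401.65 + 492.38 = 8319.68.

8320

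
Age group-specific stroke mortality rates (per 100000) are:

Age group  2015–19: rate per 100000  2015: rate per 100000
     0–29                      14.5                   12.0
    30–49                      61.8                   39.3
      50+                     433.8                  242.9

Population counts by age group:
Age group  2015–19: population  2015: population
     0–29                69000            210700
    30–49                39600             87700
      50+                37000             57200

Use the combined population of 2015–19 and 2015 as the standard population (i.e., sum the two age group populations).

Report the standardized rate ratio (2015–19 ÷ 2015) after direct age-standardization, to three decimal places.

1.690

Combined standard total = 501200; weights = 0.5581, 0.2540, 0.1879.
2015–19: 0.5581×14.5 + 0.2540×61.8 + 0.1879×433.8 = 105.3207 per 100000.
2015: 0.5581×12.0 + 0.2540×39.3 + 0.1879×242.9 = 62.3313 per 100000.
Ratio = 105.3207 ÷ 62.3313 = 1.68969.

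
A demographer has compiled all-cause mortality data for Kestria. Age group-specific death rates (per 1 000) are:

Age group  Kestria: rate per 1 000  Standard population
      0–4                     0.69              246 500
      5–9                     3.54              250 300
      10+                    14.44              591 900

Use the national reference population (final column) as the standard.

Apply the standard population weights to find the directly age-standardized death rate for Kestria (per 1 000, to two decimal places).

8.82

Standard total = 1 088 700; weights = 0.2264, 0.2299, 0.5437.
Standardized rate: 0.2264×0.69 + 0.2299×3.54 + 0.5437×14.44 = 8.8208 per 1 000.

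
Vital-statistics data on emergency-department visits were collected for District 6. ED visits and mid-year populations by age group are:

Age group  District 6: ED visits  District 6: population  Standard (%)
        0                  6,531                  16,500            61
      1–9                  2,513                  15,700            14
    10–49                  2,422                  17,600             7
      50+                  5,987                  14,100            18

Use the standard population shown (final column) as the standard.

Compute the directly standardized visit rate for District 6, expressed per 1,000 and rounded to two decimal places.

Age-specific rates per 1,000 for District 6: 395.818, 160.064, 137.614, 424.610.
Standard weights: 0.61, 0.14, 0.07, 0.18.
Standardized rate: 0.6100×395.818 + 0.1400×160.064 + 0.0700×137.614 + 0.1800×424.610 = 349.9207 per 1,000.

349.92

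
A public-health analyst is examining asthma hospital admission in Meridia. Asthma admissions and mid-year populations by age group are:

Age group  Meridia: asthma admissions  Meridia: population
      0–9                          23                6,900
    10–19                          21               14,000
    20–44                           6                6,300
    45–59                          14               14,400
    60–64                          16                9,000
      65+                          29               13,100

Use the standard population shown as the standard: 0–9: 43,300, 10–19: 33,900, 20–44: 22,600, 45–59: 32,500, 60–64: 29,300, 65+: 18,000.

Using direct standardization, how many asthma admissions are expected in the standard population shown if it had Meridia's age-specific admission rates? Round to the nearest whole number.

340

Age-specific rates per 10,000 for Meridia: 33.33, 15.00, 9.52, 9.72, 17.78, 22.14.
Expected asthma admissions = Σ (standard pop × age-specific rate ÷ 10,000)
= 43,300×33.33/10,000 + 33,900×15.00/10,000 + 22,600×9.52/10,000 + 32,500×9.72/10,000 + 29,300×17.78/10,000 + 18,000×22.14/10,000
= 144.33 + 50.85 + 21.52 + 31.60 + 52.09 + 39.85 = 340.24.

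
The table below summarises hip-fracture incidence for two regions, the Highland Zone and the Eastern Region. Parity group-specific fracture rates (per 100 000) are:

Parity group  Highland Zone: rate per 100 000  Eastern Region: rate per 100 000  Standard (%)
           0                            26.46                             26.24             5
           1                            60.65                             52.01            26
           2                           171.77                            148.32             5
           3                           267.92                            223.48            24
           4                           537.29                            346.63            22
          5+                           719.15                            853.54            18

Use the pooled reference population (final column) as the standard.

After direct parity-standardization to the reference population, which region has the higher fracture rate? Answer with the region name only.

Highland Zone

Standard weights: 0.05, 0.26, 0.05, 0.24, 0.22, 0.18.
The Highland Zone: 0.0500×26.46 + 0.2600×60.65 + 0.0500×171.77 + 0.2400×267.92 + 0.2200×537.29 + 0.1800×719.15 = 337.6321 per 100 000.
The Eastern Region: 0.0500×26.24 + 0.2600×52.01 + 0.0500×148.32 + 0.2400×223.48 + 0.2200×346.63 + 0.1800×853.54 = 305.7816 per 100 000.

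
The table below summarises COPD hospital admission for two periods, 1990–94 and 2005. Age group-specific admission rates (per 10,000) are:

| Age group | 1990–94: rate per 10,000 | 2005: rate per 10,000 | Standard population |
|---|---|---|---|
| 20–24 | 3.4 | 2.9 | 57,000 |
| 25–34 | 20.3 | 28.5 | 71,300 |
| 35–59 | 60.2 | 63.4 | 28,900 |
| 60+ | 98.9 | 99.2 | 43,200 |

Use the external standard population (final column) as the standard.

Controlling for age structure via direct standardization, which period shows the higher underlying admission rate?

2005

Standard total = 200,400; weights = 0.2844, 0.3558, 0.1442, 0.2156.
1990–94: 0.2844×3.4 + 0.3558×20.3 + 0.1442×60.2 + 0.2156×98.9 = 38.1909 per 10,000.
2005: 0.2844×2.9 + 0.3558×28.5 + 0.1442×63.4 + 0.2156×99.2 = 41.4923 per 10,000.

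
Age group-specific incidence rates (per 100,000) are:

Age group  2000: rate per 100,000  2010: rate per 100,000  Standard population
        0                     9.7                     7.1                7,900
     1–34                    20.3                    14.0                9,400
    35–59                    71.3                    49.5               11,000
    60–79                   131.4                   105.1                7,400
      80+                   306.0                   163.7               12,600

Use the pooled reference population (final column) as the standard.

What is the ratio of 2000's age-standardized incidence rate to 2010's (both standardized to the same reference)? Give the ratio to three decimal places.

Standard total = 48,300; weights = 0.1636, 0.1946, 0.2277, 0.1532, 0.2609.
2000: 0.1636×9.7 + 0.1946×20.3 + 0.2277×71.3 + 0.1532×131.4 + 0.2609×306.0 = 121.7331 per 100,000.
2010: 0.1636×7.1 + 0.1946×14.0 + 0.2277×49.5 + 0.1532×105.1 + 0.2609×163.7 = 73.9658 per 100,000.
Ratio = 121.7331 ÷ 73.9658 = 1.64580.

1.646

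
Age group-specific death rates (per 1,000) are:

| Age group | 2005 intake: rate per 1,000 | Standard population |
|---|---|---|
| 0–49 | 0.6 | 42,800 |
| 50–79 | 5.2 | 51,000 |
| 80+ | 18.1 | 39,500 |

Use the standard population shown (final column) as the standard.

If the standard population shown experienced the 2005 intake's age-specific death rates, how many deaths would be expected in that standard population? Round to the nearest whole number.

1006

Expected deaths = Σ (standard pop × age-specific rate ÷ 1,000)
= 42,800×0.6/1,000 + 51,000×5.2/1,000 + 39,500×18.1/1,000
= 25.68 + 265.20 + 714.95 = 1005.83.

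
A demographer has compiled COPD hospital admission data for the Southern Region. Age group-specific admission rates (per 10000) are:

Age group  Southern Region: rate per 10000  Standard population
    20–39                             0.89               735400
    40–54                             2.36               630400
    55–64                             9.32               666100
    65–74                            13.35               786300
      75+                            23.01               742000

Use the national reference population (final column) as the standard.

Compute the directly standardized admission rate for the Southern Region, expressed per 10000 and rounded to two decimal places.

Standard total = 3560200; weights = 0.2066, 0.1771, 0.1871, 0.2209, 0.2084.
Standardized rate: 0.2066×0.89 + 0.1771×2.36 + 0.1871×9.32 + 0.2209×13.35 + 0.2084×23.01 = 10.0896 per 10000.

10.09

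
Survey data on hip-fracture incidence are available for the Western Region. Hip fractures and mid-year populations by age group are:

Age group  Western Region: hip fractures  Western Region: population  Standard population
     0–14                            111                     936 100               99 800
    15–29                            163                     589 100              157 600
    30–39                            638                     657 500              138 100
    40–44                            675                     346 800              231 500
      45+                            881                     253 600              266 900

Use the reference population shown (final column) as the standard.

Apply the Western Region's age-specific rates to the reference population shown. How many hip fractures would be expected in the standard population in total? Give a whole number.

1567

Age-specific rates per 100 000 for the Western Region: 11.86, 27.67, 97.03, 194.64, 347.40.
Expected hip fractures = Σ (standard pop × age-specific rate ÷ 100 000)
= 99 800×11.86/100 000 + 157 600×27.67/100 000 + 138 100×97.03/100 000 + 231 500×194.64/100 000 + 266 900×347.40/100 000
= 11.83 + 43.61 + 134.00 + 450.58 + 927.20 = 1567.23.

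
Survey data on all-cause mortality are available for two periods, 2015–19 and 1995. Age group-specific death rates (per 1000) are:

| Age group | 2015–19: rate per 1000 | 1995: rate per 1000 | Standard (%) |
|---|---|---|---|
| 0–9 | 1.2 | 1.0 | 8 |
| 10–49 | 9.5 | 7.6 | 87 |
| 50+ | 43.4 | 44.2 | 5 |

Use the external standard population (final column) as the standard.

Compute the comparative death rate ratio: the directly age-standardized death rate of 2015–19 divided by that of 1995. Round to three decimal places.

1.183

Standard weights: 0.08, 0.87, 0.05.
2015–19: 0.0800×1.2 + 0.8700×9.5 + 0.0500×43.4 = 10.5310 per 1000.
1995: 0.0800×1.0 + 0.8700×7.6 + 0.0500×44.2 = 8.9020 per 1000.
Ratio = 10.5310 ÷ 8.9020 = 1.18299.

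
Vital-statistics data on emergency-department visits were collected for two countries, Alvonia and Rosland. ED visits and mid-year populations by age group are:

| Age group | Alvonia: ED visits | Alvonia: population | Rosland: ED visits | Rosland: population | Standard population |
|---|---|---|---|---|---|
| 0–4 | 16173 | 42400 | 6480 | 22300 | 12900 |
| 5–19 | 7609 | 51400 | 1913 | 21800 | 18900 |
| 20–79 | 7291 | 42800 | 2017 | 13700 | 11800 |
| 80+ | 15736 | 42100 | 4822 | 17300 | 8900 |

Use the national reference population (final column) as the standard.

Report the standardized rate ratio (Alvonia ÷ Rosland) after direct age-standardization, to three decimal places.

Age-specific rates per 1000 for Alvonia: 381.439, 148.035, 170.350, 373.777.
For Rosland: 290.583, 87.752, 147.226, 278.728.
Standard total = 52500; weights = 0.2457, 0.3600, 0.2248, 0.1695.
Alvonia: 0.2457×381.439 + 0.3600×148.035 + 0.2248×170.350 + 0.1695×373.777 = 248.6699 per 1000.
Rosland: 0.2457×290.583 + 0.3600×87.752 + 0.2248×147.226 + 0.1695×278.728 = 183.3332 per 1000.
Ratio = 248.6699 ÷ 183.3332 = 1.35638.

1.356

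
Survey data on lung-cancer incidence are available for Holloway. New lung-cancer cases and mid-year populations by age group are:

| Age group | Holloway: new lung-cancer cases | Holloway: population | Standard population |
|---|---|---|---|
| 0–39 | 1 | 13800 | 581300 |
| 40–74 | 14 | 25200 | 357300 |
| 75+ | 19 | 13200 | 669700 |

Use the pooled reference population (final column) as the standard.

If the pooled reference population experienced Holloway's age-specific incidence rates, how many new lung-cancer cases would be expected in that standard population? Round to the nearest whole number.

Age-specific rates per 100000 for Holloway: 7.25, 55.56, 143.94.
Expected new lung-cancer cases = Σ (standard pop × age-specific rate ÷ 100000)
= 581300×7.25/100000 + 357300×55.56/100000 + 669700×143.94/100000
= 42.12 + 198.50 + 963.96 = 1204.59.

1205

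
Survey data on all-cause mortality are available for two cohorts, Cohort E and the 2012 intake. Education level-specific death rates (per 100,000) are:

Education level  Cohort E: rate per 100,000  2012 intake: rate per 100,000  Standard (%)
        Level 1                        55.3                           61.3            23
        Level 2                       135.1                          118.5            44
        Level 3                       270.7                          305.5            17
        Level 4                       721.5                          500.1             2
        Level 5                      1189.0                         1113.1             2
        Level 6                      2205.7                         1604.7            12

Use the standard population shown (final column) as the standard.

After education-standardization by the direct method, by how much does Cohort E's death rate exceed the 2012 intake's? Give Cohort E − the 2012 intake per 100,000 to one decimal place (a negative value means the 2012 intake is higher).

78.1

Standard weights: 0.23, 0.44, 0.17, 0.02, 0.02, 0.12.
Cohort E: 0.2300×55.3 + 0.4400×135.1 + 0.1700×270.7 + 0.0200×721.5 + 0.0200×1189.0 + 0.1200×2205.7 = 421.0760 per 100,000.
The 2012 intake: 0.2300×61.3 + 0.4400×118.5 + 0.1700×305.5 + 0.0200×500.1 + 0.0200×1113.1 + 0.1200×1604.7 = 343.0020 per 100,000.
Difference = 421.0760 − 343.0020 = 78.0740.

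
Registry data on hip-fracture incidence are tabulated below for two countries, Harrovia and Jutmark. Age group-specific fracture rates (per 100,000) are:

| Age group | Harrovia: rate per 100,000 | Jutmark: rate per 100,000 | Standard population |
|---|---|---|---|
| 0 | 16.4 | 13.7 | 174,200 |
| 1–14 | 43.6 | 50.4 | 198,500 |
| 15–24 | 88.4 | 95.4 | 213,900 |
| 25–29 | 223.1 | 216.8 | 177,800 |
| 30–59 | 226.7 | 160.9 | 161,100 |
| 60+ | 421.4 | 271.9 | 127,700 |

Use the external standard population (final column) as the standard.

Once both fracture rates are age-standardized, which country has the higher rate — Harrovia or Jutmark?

Standard total = 1,053,200; weights = 0.1654, 0.1885, 0.2031, 0.1688, 0.1530, 0.1212.
Harrovia: 0.1654×16.4 + 0.1885×43.6 + 0.2031×88.4 + 0.1688×223.1 + 0.1530×226.7 + 0.1212×421.4 = 152.3182 per 100,000.
Jutmark: 0.1654×13.7 + 0.1885×50.4 + 0.2031×95.4 + 0.1688×216.8 + 0.1530×160.9 + 0.1212×271.9 = 125.3197 per 100,000.

Harrovia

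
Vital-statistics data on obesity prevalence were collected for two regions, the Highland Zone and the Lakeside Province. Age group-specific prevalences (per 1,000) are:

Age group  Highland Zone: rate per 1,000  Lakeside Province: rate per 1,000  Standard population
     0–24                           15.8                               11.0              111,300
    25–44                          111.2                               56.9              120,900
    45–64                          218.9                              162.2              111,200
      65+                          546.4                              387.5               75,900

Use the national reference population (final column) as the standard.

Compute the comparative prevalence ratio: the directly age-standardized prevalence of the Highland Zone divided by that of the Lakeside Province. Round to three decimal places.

1.458

Standard total = 419,300; weights = 0.2654, 0.2883, 0.2652, 0.1810.
The Highland Zone: 0.2654×15.8 + 0.2883×111.2 + 0.2652×218.9 + 0.1810×546.4 = 193.2174 per 1,000.
The Lakeside Province: 0.2654×11.0 + 0.2883×56.9 + 0.2652×162.2 + 0.1810×387.5 = 132.4860 per 1,000.
Ratio = 193.2174 ÷ 132.4860 = 1.45840.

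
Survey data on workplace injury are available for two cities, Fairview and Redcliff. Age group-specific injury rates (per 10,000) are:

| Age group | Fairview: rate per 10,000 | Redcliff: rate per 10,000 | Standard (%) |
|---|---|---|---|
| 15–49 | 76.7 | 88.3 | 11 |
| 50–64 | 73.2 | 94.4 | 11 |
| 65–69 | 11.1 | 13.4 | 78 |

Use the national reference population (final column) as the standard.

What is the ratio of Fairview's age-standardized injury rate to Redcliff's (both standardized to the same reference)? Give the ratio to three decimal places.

0.823

Standard weights: 0.11, 0.11, 0.78.
Fairview: 0.1100×76.7 + 0.1100×73.2 + 0.7800×11.1 = 25.1470 per 10,000.
Redcliff: 0.1100×88.3 + 0.1100×94.4 + 0.7800×13.4 = 30.5490 per 10,000.
Ratio = 25.1470 ÷ 30.5490 = 0.82317.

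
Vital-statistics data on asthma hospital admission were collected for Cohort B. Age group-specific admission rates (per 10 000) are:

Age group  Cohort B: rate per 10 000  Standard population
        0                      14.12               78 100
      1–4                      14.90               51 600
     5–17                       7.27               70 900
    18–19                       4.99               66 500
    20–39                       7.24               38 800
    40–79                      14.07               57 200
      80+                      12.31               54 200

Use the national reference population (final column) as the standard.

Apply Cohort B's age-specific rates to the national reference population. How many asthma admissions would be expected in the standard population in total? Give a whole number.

Expected asthma admissions = Σ (standard pop × age-specific rate ÷ 10 000)
= 78 100×14.12/10 000 + 51 600×14.90/10 000 + 70 900×7.27/10 000 + 66 500×4.99/10 000 + 38 800×7.24/10 000 + 57 200×14.07/10 000 + 54 200×12.31/10 000
= 110.28 + 76.88 + 51.54 + 33.18 + 28.09 + 80.48 + 66.72 = 447.18.

447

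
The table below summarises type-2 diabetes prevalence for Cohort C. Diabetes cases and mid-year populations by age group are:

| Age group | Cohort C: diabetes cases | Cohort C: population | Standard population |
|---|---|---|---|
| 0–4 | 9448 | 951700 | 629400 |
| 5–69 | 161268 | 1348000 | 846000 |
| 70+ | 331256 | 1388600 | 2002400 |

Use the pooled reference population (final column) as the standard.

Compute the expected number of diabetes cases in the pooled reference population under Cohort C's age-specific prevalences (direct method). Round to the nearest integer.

585140

Age-specific rates per 1000 for Cohort C: 9.927, 119.635, 238.554.
Expected diabetes cases = Σ (standard pop × age-specific rate ÷ 1000)
= 629400×9.927/1000 + 846000×119.635/1000 + 2002400×238.554/1000
= 6248.37 + 101211.22 + 477680.41 = 585140.00.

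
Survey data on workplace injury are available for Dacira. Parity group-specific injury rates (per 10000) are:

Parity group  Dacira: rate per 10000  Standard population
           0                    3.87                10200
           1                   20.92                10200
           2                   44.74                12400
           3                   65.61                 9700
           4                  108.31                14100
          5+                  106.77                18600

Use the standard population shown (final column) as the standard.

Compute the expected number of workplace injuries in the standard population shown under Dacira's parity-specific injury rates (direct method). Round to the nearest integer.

Expected workplace injuries = Σ (standard pop × parity-specific rate ÷ 10000)
= 10200×3.87/10000 + 10200×20.92/10000 + 12400×44.74/10000 + 9700×65.61/10000 + 14100×108.31/10000 + 18600×106.77/10000
= 3.95 + 21.34 + 55.48 + 63.64 + 152.72 + 198.59 = 495.71.

496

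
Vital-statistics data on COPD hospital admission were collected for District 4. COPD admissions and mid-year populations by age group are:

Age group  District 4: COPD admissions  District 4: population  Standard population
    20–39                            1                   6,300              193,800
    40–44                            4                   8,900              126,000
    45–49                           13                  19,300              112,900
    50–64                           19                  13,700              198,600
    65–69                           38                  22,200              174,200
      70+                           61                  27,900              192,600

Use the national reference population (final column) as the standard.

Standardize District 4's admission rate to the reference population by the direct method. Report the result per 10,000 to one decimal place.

Age-specific rates per 10,000 for District 4: 1.59, 4.49, 6.74, 13.87, 17.12, 21.86.
Standard total = 998,100; weights = 0.1942, 0.1262, 0.1131, 0.1990, 0.1745, 0.1930.
Standardized rate: 0.1942×1.59 + 0.1262×4.49 + 0.1131×6.74 + 0.1990×13.87 + 0.1745×17.12 + 0.1930×21.86 = 11.6035 per 10,000.

11.6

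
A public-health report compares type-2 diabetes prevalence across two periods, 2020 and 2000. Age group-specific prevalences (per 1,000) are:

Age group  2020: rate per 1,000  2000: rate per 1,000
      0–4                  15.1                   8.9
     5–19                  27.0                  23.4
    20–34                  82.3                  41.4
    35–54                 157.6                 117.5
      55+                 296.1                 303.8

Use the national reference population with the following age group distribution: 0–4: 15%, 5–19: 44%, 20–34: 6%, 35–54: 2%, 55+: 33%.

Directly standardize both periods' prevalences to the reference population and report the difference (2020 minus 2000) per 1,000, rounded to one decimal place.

Standard weights: 0.15, 0.44, 0.06, 0.02, 0.33.
2020: 0.1500×15.1 + 0.4400×27.0 + 0.0600×82.3 + 0.0200×157.6 + 0.3300×296.1 = 119.9480 per 1,000.
2000: 0.1500×8.9 + 0.4400×23.4 + 0.0600×41.4 + 0.0200×117.5 + 0.3300×303.8 = 116.7190 per 1,000.
Difference = 119.9480 − 116.7190 = 3.2290.

3.2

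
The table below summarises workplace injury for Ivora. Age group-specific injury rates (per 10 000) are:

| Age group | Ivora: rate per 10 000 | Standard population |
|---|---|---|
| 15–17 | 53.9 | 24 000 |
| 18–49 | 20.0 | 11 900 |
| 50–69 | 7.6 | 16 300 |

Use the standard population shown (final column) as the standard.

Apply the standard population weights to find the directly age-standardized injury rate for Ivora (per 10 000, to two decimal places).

31.71

Standard total = 52 200; weights = 0.4598, 0.2280, 0.3123.
Standardized rate: 0.4598×53.9 + 0.2280×20.0 + 0.3123×7.6 = 31.7142 per 10 000.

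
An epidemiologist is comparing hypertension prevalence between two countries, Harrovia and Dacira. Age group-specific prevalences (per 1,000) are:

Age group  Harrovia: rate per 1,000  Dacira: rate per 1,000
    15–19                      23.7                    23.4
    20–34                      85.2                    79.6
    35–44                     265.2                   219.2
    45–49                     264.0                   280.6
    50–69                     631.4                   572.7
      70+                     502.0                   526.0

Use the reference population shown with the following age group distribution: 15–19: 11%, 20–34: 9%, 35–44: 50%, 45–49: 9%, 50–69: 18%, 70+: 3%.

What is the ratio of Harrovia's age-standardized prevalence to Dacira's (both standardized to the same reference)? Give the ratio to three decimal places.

1.121

Standard weights: 0.11, 0.09, 0.50, 0.09, 0.18, 0.03.
Harrovia: 0.1100×23.7 + 0.0900×85.2 + 0.5000×265.2 + 0.0900×264.0 + 0.1800×631.4 + 0.0300×502.0 = 295.3470 per 1,000.
Dacira: 0.1100×23.4 + 0.0900×79.6 + 0.5000×219.2 + 0.0900×280.6 + 0.1800×572.7 + 0.0300×526.0 = 263.4580 per 1,000.
Ratio = 295.3470 ÷ 263.4580 = 1.12104.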